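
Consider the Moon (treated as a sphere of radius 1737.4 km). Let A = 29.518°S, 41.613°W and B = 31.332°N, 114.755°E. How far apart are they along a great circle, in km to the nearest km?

In radians: φ₁ = -0.5152, φ₂ = 0.5468, Δλ = 156.368° = 2.7291 rad.
Haversine: a = sin²(Δφ/2) + cos φ₁ cos φ₂ sin²(Δλ/2) = 0.2565 + (0.8702)(0.8542)(0.9581) = 0.96858.
Central angle c = 2·arcsin(√a) = 2.78521 rad.
Distance = R·c = 1737.4 × 2.7852 ≈ 4839 km.

4839 km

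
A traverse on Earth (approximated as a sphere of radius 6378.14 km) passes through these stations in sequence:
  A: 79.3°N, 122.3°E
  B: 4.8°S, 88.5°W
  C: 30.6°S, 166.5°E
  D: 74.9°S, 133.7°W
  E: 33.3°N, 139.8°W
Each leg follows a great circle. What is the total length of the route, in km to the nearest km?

40675 km

Leg A→B: central angle 1.8143 rad, distance 11572.1 km.
Leg B→C: central angle 1.7512 rad, distance 11169.2 km.
Leg C→D: central angle 0.9220 rad, distance 5880.4 km.
Leg D→E: central angle 1.8897 rad, distance 12053.1 km.
Total: 11572.1 + 11169.2 + 5880.4 + 12053.1 ≈ 40675 km.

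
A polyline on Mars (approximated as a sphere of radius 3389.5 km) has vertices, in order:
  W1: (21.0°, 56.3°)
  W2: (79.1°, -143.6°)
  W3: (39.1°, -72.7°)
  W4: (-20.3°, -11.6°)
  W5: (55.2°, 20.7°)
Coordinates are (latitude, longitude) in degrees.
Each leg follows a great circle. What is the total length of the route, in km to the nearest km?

Leg W1→W2: central angle 1.3838 rad, distance 4690.4 km.
Leg W2→W3: central angle 0.8402 rad, distance 2847.8 km.
Leg W3→W4: central angle 1.4375 rad, distance 4872.2 km.
Leg W4→W5: central angle 1.4024 rad, distance 4753.6 km.
Total: 4690.4 + 2847.8 + 4872.2 + 4753.6 ≈ 17164 km.

17164 km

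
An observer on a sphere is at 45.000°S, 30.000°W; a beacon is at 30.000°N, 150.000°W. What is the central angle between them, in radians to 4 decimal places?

2.2913 rad

Let φ₁ = -0.7854 rad, φ₂ = 0.5236 rad, and Δλ = -2.0944 rad.
cos c = sin φ₁ sin φ₂ + cos φ₁ cos φ₂ cos Δλ = (-0.7071)(0.5000) + (0.7071)(0.8660)(-0.5000) = -0.65974,
so c = arccos(-0.65974) = 2.29127 rad.
So the angular separation is 2.2913 rad.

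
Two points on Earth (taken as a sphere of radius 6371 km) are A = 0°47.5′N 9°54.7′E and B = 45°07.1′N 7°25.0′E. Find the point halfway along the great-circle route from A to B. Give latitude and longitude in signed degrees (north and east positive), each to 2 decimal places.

22.96°, 8.88°

The central angle between A and B is δ = 0.7746 rad.
With f = 0.5, the slerp weights are sin((1−f)δ)/sin δ = 0.5400 and sin(fδ)/sin δ = 0.5400.
Weighted sum of the unit vectors: (0.5400)·(0.9850,0.1721,0.0138) + (0.5400)·(0.6997,0.0911,0.7086) = (0.9097, 0.1421, 0.3901).
Converting back: φ = atan2(z, √(x²+y²)) = 22.96°, λ = atan2(y, x) = 8.88°.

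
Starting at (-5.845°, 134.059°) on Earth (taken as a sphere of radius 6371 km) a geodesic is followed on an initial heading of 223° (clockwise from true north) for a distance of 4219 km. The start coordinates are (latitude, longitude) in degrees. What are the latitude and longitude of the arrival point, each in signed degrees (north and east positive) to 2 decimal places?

-31.85°, 104.48°

Angular distance δ = d/R = 4219/6371 = 0.66222 rad; initial bearing θ = 3.8921 rad.
sin φ₂ = sin φ₁ cos δ + cos φ₁ sin δ cos θ = (-0.1018)(0.7886) + (0.9948)(0.6149)(-0.7314) = -0.5277, so φ₂ = -31.85°.
Δλ = atan2(sin θ sin δ cos φ₁, cos δ − sin φ₁ sin φ₂) = atan2(-0.4172, 0.7349) = -29.581°.
λ₂ = 134.059° − 29.581° = 104.48°.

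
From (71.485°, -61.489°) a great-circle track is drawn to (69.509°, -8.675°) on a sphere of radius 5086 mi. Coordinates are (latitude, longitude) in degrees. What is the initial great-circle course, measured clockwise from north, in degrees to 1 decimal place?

Δλ = 52.814° = 0.9218 rad.
y = sin Δλ · cos φ₂ = (0.7967)(0.3501) = 0.2789
x = cos φ₁ sin φ₂ − sin φ₁ cos φ₂ cos Δλ = (0.3176)(0.9367) − (0.9482)(0.3501)(0.6044) = 0.0968
θ = atan2(y, x) = 70.85°, so the bearing is 70.9°.

70.9°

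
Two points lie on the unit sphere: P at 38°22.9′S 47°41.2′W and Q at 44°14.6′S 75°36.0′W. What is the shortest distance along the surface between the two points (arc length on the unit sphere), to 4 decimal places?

0.3779

With latitudes φ₁ = -38.382°, φ₂ = -44.243° and longitude difference Δλ = -27.913°:
cos c = sin φ₁ sin φ₂ + cos φ₁ cos φ₂ cos Δλ = (-0.6209)(-0.6977) + (0.7839)(0.7164)(0.8837) = 0.92944,
so c = arccos(0.92944) = 0.37791 rad.
On the unit sphere the arc length equals the central angle: 0.3779.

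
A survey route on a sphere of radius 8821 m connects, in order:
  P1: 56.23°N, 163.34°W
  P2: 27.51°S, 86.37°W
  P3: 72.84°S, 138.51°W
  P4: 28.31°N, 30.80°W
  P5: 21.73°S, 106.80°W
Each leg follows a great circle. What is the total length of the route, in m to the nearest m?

Leg P1→P2: central angle 1.8471 rad, distance 16293.4 m.
Leg P2→P3: central angle 0.9249 rad, distance 8158.2 m.
Leg P3→P4: central angle 2.1319 rad, distance 18805.8 m.
Leg P4→P5: central angle 1.5485 rad, distance 13659.5 m.
Total: 16293.4 + 8158.2 + 18805.8 + 13659.5 ≈ 56917 m.

56917 m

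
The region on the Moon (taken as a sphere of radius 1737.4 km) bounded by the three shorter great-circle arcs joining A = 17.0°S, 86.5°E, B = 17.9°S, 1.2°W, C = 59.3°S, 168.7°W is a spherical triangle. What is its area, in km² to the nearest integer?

Side lengths (central angles): a = 1.7824, b = 1.4438, c = 1.4441 rad; semiperimeter s = 2.3351.
By l'Huilier's theorem, tan(E/4) = √[tan(s/2) tan((s−a)/2) tan((s−b)/2) tan((s−c)/2)], giving spherical excess E = 1.4855 rad.
Area = E·R² = 1.4855 × (1737.4)² ≈ 4484139 km².

4484139 km²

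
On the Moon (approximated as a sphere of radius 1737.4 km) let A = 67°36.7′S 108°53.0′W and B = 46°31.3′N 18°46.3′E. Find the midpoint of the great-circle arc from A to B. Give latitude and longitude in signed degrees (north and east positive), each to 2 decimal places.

-20.02°, -14.74°

Central angle δ = 2.5518 rad. Interpolating on the sphere with fraction f = 0.5:
P = [sin((1−f)δ)·A + sin(fδ)·B] / sin δ = 1.7203·A + 1.7203·B in Cartesian coordinates,
giving P = (0.9087, -0.2390, -0.3423), i.e. latitude -20.02°, longitude -14.74°.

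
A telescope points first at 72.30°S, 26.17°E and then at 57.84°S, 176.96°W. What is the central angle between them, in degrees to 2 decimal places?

48.88°

With latitudes φ₁ = -72.300°, φ₂ = -57.840° and longitude difference Δλ = 156.870°:
Haversine: a = sin²(Δφ/2) + cos φ₁ cos φ₂ sin²(Δλ/2) = 0.0158 + (0.3040)(0.5323)(0.9598) = 0.17117.
Central angle c = 2·arcsin(√a) = 0.85308 rad.
So the angular separation is 48.88°.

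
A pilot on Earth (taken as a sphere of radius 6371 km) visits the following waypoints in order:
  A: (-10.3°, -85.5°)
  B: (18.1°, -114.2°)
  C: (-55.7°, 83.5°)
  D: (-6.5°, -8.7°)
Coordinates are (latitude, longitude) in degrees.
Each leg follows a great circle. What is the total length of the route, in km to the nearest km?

29585 km

Leg A→B: central angle 0.7001 rad, distance 4460.6 km.
Leg B→C: central angle 2.4448 rad, distance 15576.1 km.
Leg C→D: central angle 1.4987 rad, distance 9548.3 km.
Total: 4460.6 + 15576.1 + 9548.3 ≈ 29585 km.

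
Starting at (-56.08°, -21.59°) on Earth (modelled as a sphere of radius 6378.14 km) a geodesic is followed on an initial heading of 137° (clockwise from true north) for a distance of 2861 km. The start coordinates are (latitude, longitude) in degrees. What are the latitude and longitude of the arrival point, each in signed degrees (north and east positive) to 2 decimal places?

Angular distance δ = d/R = 2861/6378.14 = 0.44856 rad; initial bearing θ = 2.3911 rad.
sin φ₂ = sin φ₁ cos δ + cos φ₁ sin δ cos θ = (-0.8298)(0.9011) + (0.5580)(0.4337)(-0.7314) = -0.9247, so φ₂ = -67.63°.
Δλ = atan2(sin θ sin δ cos φ₁, cos δ − sin φ₁ sin φ₂) = atan2(0.1650, 0.1337) = 50.984°.
λ₂ = -21.590° + 50.984° = 29.39°.

-67.63°, 29.39°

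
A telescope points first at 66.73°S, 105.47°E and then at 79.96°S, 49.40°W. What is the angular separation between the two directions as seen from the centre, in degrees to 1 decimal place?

32.6°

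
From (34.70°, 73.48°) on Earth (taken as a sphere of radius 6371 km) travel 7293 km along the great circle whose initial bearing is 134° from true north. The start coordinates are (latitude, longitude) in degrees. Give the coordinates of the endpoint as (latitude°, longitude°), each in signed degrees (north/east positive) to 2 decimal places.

-16.54°, 116.58°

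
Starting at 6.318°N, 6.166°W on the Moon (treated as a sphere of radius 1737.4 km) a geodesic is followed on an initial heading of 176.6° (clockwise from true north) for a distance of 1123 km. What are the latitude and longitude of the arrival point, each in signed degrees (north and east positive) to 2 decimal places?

-30.65°, -3.79°

Angular distance δ = d/R = 1123/1737.4 = 0.64637 rad; initial bearing θ = 3.0823 rad.
sin φ₂ = sin φ₁ cos δ + cos φ₁ sin δ cos θ = (0.1100)(0.7983) + (0.9939)(0.6023)(-0.9982) = -0.5097, so φ₂ = -30.65°.
Δλ = atan2(sin θ sin δ cos φ₁, cos δ − sin φ₁ sin φ₂) = atan2(0.0355, 0.8544) = 2.380°.
λ₂ = -6.166° + 2.380° = -3.79°.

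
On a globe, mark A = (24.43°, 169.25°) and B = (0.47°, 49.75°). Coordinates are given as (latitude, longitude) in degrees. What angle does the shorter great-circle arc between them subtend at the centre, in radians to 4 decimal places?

Let φ₁ = 0.4264 rad, φ₂ = 0.0082 rad, and Δλ = -2.0857 rad.
Haversine: a = sin²(Δφ/2) + cos φ₁ cos φ₂ sin²(Δλ/2) = 0.0431 + (0.9105)(1.0000)(0.7462) = 0.72246.
Central angle c = 2·arcsin(√a) = 2.03189 rad.
So the angular separation is 2.0319 rad.

2.0319 rad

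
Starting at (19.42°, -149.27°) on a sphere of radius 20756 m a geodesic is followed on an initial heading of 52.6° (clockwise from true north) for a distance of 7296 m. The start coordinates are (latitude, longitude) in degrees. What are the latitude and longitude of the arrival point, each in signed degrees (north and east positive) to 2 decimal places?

Angular distance δ = d/R = 7296/20756 = 0.35151 rad; initial bearing θ = 0.9180 rad.
sin φ₂ = sin φ₁ cos δ + cos φ₁ sin δ cos θ = (0.3325)(0.9389) + (0.9431)(0.3443)(0.6074) = 0.5094, so φ₂ = 30.62°.
Δλ = atan2(sin θ sin δ cos φ₁, cos δ − sin φ₁ sin φ₂) = atan2(0.2580, 0.7695) = 18.534°.
λ₂ = -149.270° + 18.534° = -130.74°.

30.62°, -130.74°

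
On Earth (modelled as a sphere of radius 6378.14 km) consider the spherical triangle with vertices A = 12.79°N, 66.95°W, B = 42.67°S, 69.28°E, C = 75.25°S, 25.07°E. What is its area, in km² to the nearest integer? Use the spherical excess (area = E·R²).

29449815 km²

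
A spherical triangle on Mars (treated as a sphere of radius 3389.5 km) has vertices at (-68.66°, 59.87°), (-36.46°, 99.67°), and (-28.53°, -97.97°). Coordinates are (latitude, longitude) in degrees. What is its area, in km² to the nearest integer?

5292886 km²

Side lengths (central angles): a = 1.9709, b = 1.4215, c = 0.6787 rad; semiperimeter s = 2.0356.
By l'Huilier's theorem, tan(E/4) = √[tan(s/2) tan((s−a)/2) tan((s−b)/2) tan((s−c)/2)], giving spherical excess E = 0.4607 rad.
Area = E·R² = 0.4607 × (3389.5)² ≈ 5292886 km².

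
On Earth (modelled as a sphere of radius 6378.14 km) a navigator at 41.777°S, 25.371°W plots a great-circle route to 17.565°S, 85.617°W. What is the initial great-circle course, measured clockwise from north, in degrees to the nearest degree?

276°

With φ₁ = -0.7291, φ₂ = -0.3066, Δλ = -1.0515 rad, the forward-azimuth formula gives
θ = atan2( sin Δλ cos φ₂ , cos φ₁ sin φ₂ − sin φ₁ cos φ₂ cos Δλ ) = atan2(-0.8277, 0.0902) = -83.78°.
Adding 360° brings this into [0°, 360°): 276°.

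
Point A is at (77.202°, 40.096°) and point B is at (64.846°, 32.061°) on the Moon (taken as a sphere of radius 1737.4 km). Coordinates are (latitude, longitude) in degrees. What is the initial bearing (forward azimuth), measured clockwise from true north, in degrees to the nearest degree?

196°

Δλ = -8.035° = -0.1402 rad.
y = sin Δλ · cos φ₂ = (-0.1398)(0.4251) = -0.0594
x = cos φ₁ sin φ₂ − sin φ₁ cos φ₂ cos Δλ = (0.2215)(0.9052) − (0.9752)(0.4251)(0.9902) = -0.2099
θ = atan2(y, x) = -164.20°; adding 360° gives 196°.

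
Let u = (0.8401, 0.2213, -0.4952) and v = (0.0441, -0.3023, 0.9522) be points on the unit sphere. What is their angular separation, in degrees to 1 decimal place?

u·v = -0.5014; |u| = 1.0000, |v| = 1.0000.
cos θ = (u·v)/(|u||v|) = -0.5014, so θ = 120.1°.

120.1°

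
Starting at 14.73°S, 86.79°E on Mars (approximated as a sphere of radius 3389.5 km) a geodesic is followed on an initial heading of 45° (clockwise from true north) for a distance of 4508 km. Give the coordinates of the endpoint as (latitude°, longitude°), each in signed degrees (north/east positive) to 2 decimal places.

37.12°, 146.24°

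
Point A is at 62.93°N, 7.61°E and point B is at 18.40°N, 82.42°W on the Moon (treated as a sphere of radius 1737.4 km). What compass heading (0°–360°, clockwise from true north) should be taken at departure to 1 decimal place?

278.6°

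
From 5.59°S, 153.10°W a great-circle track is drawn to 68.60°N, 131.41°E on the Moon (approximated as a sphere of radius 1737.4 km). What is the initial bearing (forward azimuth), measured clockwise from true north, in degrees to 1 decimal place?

339.3°

Δλ = -75.490° = -1.3175 rad.
y = sin Δλ · cos φ₂ = (-0.9681)(0.3649) = -0.3532
x = cos φ₁ sin φ₂ − sin φ₁ cos φ₂ cos Δλ = (0.9952)(0.9311) − (-0.0974)(0.3649)(0.2505) = 0.9355
θ = atan2(y, x) = -20.69°; adding 360° gives 339.3°.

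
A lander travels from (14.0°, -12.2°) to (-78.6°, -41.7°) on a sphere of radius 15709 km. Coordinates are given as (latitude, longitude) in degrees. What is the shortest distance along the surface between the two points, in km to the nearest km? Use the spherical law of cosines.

25780 km

Let φ₁ = 0.2443 rad, φ₂ = -1.3718 rad, and Δλ = -0.5149 rad.
cos c = sin φ₁ sin φ₂ + cos φ₁ cos φ₂ cos Δλ = (0.2419)(-0.9803) + (0.9703)(0.1977)(0.8704) = -0.07023,
so c = arccos(-0.07023) = 1.64108 rad.
Distance = R·c = 15709 × 1.6411 ≈ 25780 km.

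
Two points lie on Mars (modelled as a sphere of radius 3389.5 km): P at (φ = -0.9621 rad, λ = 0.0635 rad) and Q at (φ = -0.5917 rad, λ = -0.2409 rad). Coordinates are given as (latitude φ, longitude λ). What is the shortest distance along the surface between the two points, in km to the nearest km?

Let φ₁ = -0.9621 rad, φ₂ = -0.5917 rad, and Δλ = -0.3044 rad.
cos c = sin φ₁ sin φ₂ + cos φ₁ cos φ₂ cos Δλ = (-0.8204)(-0.5578) + (0.5718)(0.8300)(0.9540) = 0.91036,
so c = arccos(0.91036) = 0.42663 rad.
Distance = R·c = 3389.5 × 0.4266 ≈ 1446 km.

1446 km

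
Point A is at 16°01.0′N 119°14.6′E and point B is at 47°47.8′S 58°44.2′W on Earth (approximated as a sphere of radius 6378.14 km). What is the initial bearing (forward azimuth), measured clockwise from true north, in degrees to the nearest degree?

183°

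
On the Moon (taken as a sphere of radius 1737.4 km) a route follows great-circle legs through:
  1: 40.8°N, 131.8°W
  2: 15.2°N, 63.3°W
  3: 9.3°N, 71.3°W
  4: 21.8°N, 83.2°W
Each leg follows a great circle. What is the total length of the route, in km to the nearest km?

2750 km

Leg 1→2: central angle 1.1163 rad, distance 1939.4 km.
Leg 2→3: central angle 0.1709 rad, distance 296.9 km.
Leg 3→4: central angle 0.2957 rad, distance 513.7 km.
Total: 1939.4 + 296.9 + 513.7 ≈ 2750 km.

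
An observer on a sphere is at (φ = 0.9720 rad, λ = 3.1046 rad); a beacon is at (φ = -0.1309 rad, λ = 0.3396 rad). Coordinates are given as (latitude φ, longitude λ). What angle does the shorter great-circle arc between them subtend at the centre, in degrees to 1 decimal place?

128.9°

In radians: φ₁ = 0.9720, φ₂ = -0.1309, Δλ = -158.423° = -2.7650 rad.
cos c = sin φ₁ sin φ₂ + cos φ₁ cos φ₂ cos Δλ = (0.8260)(-0.1305) + (0.5636)(0.9914)(-0.9299) = -0.62748,
so c = arccos(-0.62748) = 2.24911 rad.
So the angular separation is 128.9°.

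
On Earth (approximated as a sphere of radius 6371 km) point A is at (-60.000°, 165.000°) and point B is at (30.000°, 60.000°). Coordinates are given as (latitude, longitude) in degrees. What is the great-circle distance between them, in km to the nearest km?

13680 km

In radians: φ₁ = -1.0472, φ₂ = 0.5236, Δλ = -105.000° = -1.8326 rad.
Haversine: a = sin²(Δφ/2) + cos φ₁ cos φ₂ sin²(Δλ/2) = 0.5000 + (0.5000)(0.8660)(0.6294) = 0.77254.
Central angle c = 2·arcsin(√a) = 2.14729 rad.
Distance = R·c = 6371 × 2.1473 ≈ 13680 km.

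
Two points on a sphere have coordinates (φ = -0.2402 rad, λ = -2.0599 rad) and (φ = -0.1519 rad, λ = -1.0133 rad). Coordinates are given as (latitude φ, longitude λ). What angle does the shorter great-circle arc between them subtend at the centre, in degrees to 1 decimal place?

58.9°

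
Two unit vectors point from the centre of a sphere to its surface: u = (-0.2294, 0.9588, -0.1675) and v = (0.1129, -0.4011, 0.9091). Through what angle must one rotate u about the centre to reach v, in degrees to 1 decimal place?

124.2°

u·v = -0.5627; |u| = 1.0000, |v| = 1.0000.
cos θ = (u·v)/(|u||v|) = -0.5627, so θ = 124.2°.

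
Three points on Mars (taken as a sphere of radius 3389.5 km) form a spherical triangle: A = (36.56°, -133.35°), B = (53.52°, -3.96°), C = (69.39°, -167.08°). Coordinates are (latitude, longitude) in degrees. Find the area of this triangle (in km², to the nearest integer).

Side lengths (central angles): a = 0.9856, b = 0.6556, c = 1.3940 rad; semiperimeter s = 1.5176.
By l'Huilier's theorem, tan(E/4) = √[tan(s/2) tan((s−a)/2) tan((s−b)/2) tan((s−c)/2)], giving spherical excess E = 0.3421 rad.
Area = E·R² = 0.3421 × (3389.5)² ≈ 3930617 km².

3930617 km²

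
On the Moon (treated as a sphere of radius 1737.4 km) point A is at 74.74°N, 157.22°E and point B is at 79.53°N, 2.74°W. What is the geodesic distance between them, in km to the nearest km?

769 km

With latitudes φ₁ = 74.740°, φ₂ = 79.530° and longitude difference Δλ = -159.960°:
cos c = sin φ₁ sin φ₂ + cos φ₁ cos φ₂ cos Δλ = (0.9647)(0.9834) + (0.2632)(0.1817)(-0.9395) = 0.90375,
so c = arccos(0.90375) = 0.44236 rad.
Distance = R·c = 1737.4 × 0.4424 ≈ 769 km.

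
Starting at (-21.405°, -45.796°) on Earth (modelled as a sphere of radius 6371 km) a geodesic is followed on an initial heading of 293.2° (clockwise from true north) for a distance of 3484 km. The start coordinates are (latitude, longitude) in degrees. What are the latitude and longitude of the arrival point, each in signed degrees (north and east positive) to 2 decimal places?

-6.95°, -74.58°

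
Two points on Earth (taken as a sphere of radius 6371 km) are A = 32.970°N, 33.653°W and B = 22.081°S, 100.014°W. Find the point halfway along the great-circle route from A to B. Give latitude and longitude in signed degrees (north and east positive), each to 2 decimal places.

6.49°, -68.69°

The central angle between A and B is δ = 1.4634 rad.
With f = 0.5, the slerp weights are sin((1−f)δ)/sin δ = 0.6720 and sin(fδ)/sin δ = 0.6720.
Weighted sum of the unit vectors: (0.6720)·(0.6984,-0.4649,0.5442) + (0.6720)·(-0.1611,-0.9125,-0.3759) = (0.3610, -0.9257, 0.1131).
Converting back: φ = atan2(z, √(x²+y²)) = 6.49°, λ = atan2(y, x) = -68.69°.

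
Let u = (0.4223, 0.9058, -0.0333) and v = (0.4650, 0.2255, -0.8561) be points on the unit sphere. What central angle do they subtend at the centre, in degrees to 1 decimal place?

64.6°

u·v = 0.4291; |u| = 1.0000, |v| = 1.0000.
cos θ = (u·v)/(|u||v|) = 0.4292, so θ = 64.6°.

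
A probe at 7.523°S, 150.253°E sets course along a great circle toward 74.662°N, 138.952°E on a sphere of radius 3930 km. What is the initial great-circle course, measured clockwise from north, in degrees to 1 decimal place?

357.0°

Δλ = -11.301° = -0.1972 rad.
y = sin Δλ · cos φ₂ = (-0.1960)(0.2645) = -0.0518
x = cos φ₁ sin φ₂ − sin φ₁ cos φ₂ cos Δλ = (0.9914)(0.9644) − (-0.1309)(0.2645)(0.9806) = 0.9900
θ = atan2(y, x) = -3.00°; adding 360° gives 357.0°.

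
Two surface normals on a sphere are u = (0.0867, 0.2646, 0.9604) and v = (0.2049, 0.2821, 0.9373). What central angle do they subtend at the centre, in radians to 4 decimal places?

0.1218 rad

u·v = 0.9926; |u| = 0.9999, |v| = 1.0000.
cos θ = (u·v)/(|u||v|) = 0.9926, so θ = 0.1218 rad.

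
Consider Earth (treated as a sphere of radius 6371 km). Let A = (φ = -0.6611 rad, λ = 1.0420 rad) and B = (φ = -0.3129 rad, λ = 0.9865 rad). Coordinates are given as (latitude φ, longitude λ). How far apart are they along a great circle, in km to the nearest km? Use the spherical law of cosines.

With latitudes φ₁ = -37.878°, φ₂ = -17.928° and longitude difference Δλ = -3.180°:
cos c = sin φ₁ sin φ₂ + cos φ₁ cos φ₂ cos Δλ = (-0.6140)(-0.3078) + (0.7893)(0.9514)(0.9985) = 0.93883,
so c = arccos(0.93883) = 0.35157 rad.
Distance = R·c = 6371 × 0.3516 ≈ 2240 km.

2240 km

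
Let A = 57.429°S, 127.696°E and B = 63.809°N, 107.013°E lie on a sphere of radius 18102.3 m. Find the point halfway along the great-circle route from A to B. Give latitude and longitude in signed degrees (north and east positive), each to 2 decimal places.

3.24°, 118.39°

The central angle between A and B is δ = 2.1340 rad.
With f = 0.5, the slerp weights are sin((1−f)δ)/sin δ = 1.0357 and sin(fδ)/sin δ = 1.0357.
Weighted sum of the unit vectors: (1.0357)·(-0.3292,0.4260,-0.8427) + (1.0357)·(-0.1291,0.4221,0.8973) = (-0.4747, 0.8783, 0.0566).
Converting back: φ = atan2(z, √(x²+y²)) = 3.24°, λ = atan2(y, x) = 118.39°.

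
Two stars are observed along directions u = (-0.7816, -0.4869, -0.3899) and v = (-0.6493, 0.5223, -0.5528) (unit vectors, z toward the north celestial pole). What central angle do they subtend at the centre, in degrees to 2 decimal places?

62.05°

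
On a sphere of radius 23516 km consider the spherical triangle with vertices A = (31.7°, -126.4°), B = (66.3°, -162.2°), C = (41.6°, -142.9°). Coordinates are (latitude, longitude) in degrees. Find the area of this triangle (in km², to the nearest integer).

25997298 km²

Side lengths (central angles): a = 0.4699, b = 0.2877, c = 0.7098 rad; semiperimeter s = 0.7337.
By l'Huilier's theorem, tan(E/4) = √[tan(s/2) tan((s−a)/2) tan((s−b)/2) tan((s−c)/2)], giving spherical excess E = 0.0470 rad.
Area = E·R² = 0.0470 × (23516)² ≈ 25997298 km².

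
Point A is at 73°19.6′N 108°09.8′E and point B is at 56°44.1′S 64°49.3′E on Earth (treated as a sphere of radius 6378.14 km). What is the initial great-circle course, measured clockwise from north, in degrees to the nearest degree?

211°

Δλ = -43.342° = -0.7565 rad.
y = sin Δλ · cos φ₂ = (-0.6863)(0.5485) = -0.3765
x = cos φ₁ sin φ₂ − sin φ₁ cos φ₂ cos Δλ = (0.2869)(-0.8361) − (0.9580)(0.5485)(0.7273) = -0.6220
θ = atan2(y, x) = -148.82°; adding 360° gives 211°.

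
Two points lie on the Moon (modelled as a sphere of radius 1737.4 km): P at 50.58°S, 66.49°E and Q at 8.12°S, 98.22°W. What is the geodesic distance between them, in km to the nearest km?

With latitudes φ₁ = -50.580°, φ₂ = -8.120° and longitude difference Δλ = -164.710°:
cos c = sin φ₁ sin φ₂ + cos φ₁ cos φ₂ cos Δλ = (-0.7725)(-0.1412) + (0.6350)(0.9900)(-0.9646) = -0.49727,
so c = arccos(-0.49727) = 2.09124 rad.
Distance = R·c = 1737.4 × 2.0912 ≈ 3633 km.

3633 km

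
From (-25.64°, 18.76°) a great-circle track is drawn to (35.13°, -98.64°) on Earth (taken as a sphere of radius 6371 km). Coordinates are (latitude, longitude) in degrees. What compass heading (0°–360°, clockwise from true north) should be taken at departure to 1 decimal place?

With φ₁ = -0.4475, φ₂ = 0.6131, Δλ = -2.0490 rad, the forward-azimuth formula gives
θ = atan2( sin Δλ cos φ₂ , cos φ₁ sin φ₂ − sin φ₁ cos φ₂ cos Δλ ) = atan2(-0.7261, 0.3559) = -63.89°.
Adding 360° brings this into [0°, 360°): 296.1°.

296.1°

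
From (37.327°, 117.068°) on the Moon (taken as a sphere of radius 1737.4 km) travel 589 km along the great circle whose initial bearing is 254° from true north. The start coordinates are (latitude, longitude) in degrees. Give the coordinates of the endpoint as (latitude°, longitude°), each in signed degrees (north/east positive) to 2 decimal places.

Angular distance δ = d/R = 589/1737.4 = 0.33901 rad; initial bearing θ = 4.4331 rad.
sin φ₂ = sin φ₁ cos δ + cos φ₁ sin δ cos θ = (0.6064)(0.9431) + (0.7952)(0.3326)(-0.2756) = 0.4990, so φ₂ = 29.93°.
Δλ = atan2(sin θ sin δ cos φ₁, cos δ − sin φ₁ sin φ₂) = atan2(-0.2542, 0.6405) = -21.646°.
λ₂ = 117.068° − 21.646° = 95.42°.

29.93°, 95.42°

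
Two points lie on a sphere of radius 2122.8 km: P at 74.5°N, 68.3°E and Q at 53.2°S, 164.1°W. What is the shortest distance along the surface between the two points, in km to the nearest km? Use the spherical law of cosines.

5571 km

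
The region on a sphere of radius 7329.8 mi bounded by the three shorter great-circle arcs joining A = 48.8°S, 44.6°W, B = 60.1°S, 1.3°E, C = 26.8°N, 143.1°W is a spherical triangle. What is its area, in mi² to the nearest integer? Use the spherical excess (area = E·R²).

30231863 mi²

Side lengths (central angles): a = 2.4229, b = 2.0110, c = 0.4933 rad; semiperimeter s = 2.4636.
By l'Huilier's theorem, tan(E/4) = √[tan(s/2) tan((s−a)/2) tan((s−b)/2) tan((s−c)/2)], giving spherical excess E = 0.5627 rad.
Area = E·R² = 0.5627 × (7329.8)² ≈ 30231863 mi².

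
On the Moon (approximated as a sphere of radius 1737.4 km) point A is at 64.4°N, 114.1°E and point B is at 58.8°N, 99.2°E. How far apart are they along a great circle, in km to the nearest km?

In radians: φ₁ = 1.1240, φ₂ = 1.0263, Δλ = -14.900° = -0.2601 rad.
cos c = sin φ₁ sin φ₂ + cos φ₁ cos φ₂ cos Δλ = (0.9018)(0.8554) + (0.4321)(0.5180)(0.9664) = 0.98770,
so c = arccos(0.98770) = 0.15700 rad.
Distance = R·c = 1737.4 × 0.1570 ≈ 273 km.

273 km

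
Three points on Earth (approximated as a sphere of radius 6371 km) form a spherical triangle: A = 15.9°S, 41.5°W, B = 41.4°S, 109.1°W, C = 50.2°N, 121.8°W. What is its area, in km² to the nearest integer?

48233641 km²

Side lengths (central angles): a = 1.6105, b = 1.6778, c = 1.0972 rad; semiperimeter s = 2.1927.
By l'Huilier's theorem, tan(E/4) = √[tan(s/2) tan((s−a)/2) tan((s−b)/2) tan((s−c)/2)], giving spherical excess E = 1.1883 rad.
Area = E·R² = 1.1883 × (6371)² ≈ 48233641 km².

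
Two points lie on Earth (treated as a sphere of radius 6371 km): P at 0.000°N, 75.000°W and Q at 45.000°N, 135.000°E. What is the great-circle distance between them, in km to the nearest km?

14206 km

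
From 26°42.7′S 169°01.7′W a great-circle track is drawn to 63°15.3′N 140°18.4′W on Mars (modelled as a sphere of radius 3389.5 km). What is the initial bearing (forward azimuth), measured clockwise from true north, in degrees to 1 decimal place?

12.5°

Δλ = 28.722° = 0.5013 rad.
y = sin Δλ · cos φ₂ = (0.4806)(0.4500) = 0.2163
x = cos φ₁ sin φ₂ − sin φ₁ cos φ₂ cos Δλ = (0.8933)(0.8930) − (-0.4495)(0.4500)(0.8770) = 0.9751
θ = atan2(y, x) = 12.50°, so the bearing is 12.5°.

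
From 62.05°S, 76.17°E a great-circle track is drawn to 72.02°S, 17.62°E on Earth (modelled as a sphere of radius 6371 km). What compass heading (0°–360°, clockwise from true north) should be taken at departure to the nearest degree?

221°

Δλ = -58.550° = -1.0219 rad.
y = sin Δλ · cos φ₂ = (-0.8531)(0.3087) = -0.2633
x = cos φ₁ sin φ₂ − sin φ₁ cos φ₂ cos Δλ = (0.4687)(-0.9512) − (-0.8834)(0.3087)(0.5218) = -0.3035
θ = atan2(y, x) = -139.06°; adding 360° gives 221°.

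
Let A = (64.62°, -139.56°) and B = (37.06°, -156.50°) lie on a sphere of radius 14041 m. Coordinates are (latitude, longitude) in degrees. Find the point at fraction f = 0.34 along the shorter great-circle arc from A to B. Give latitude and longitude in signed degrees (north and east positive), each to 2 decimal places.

55.53°, -147.91°

Central angle δ = 0.5122 rad. Interpolating on the sphere with fraction f = 0.34:
P = [sin((1−f)δ)·A + sin(fδ)·B] / sin δ = 0.6767·A + 0.3535·B in Cartesian coordinates,
giving P = (-0.4795, -0.3006, 0.8245), i.e. latitude 55.53°, longitude -147.91°.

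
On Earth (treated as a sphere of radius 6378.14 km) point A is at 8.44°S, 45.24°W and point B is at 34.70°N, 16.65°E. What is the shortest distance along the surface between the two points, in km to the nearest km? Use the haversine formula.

In radians: φ₁ = -0.1473, φ₂ = 0.6056, Δλ = 61.890° = 1.0802 rad.
Haversine: a = sin²(Δφ/2) + cos φ₁ cos φ₂ sin²(Δλ/2) = 0.1352 + (0.9892)(0.8221)(0.2644) = 0.35019.
Central angle c = 2·arcsin(√a) = 1.26651 rad.
Distance = R·c = 6378.14 × 1.2665 ≈ 8078 km.

8078 km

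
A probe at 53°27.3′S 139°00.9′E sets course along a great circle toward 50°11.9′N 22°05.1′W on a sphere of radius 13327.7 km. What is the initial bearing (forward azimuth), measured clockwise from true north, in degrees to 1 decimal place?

With φ₁ = -0.9330, φ₂ = 0.8761, Δλ = -2.8117 rad, the forward-azimuth formula gives
θ = atan2( sin Δλ cos φ₂ , cos φ₁ sin φ₂ − sin φ₁ cos φ₂ cos Δλ ) = atan2(-0.2073, -0.0291) = -97.98°.
Adding 360° brings this into [0°, 360°): 262.0°.

262.0°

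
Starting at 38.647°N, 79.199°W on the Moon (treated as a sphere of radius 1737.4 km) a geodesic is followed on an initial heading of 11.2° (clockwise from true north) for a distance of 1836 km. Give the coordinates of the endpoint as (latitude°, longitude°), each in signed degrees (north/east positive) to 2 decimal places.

76.96°, 52.26°

Angular distance δ = d/R = 1836/1737.4 = 1.05675 rad; initial bearing θ = 0.1955 rad.
sin φ₂ = sin φ₁ cos δ + cos φ₁ sin δ cos θ = (0.6245)(0.4917) + (0.7810)(0.8708)(0.9810) = 0.9742, so φ₂ = 76.96°.
Δλ = atan2(sin θ sin δ cos φ₁, cos δ − sin φ₁ sin φ₂) = atan2(0.1321, -0.1167) = 131.461°.
λ₂ = -79.199° + 131.461° = 52.26°.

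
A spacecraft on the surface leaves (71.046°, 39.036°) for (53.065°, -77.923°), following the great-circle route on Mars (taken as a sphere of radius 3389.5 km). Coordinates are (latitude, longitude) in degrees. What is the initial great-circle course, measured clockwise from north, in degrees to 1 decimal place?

With φ₁ = 1.2400, φ₂ = 0.9262, Δλ = -2.0413 rad, the forward-azimuth formula gives
θ = atan2( sin Δλ cos φ₂ , cos φ₁ sin φ₂ − sin φ₁ cos φ₂ cos Δλ ) = atan2(-0.5356, 0.5173) = -46.00°.
Adding 360° brings this into [0°, 360°): 314.0°.

314.0°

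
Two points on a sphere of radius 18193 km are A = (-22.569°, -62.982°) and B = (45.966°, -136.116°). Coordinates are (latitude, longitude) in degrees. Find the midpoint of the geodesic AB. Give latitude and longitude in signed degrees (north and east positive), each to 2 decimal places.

14.38°, -93.57°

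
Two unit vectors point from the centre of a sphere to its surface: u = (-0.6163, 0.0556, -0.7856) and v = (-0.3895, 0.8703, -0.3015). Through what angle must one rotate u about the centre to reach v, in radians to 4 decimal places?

u·v = 0.5253; |u| = 1.0000, |v| = 1.0000.
cos θ = (u·v)/(|u||v|) = 0.5253, so θ = 1.0178 rad.

1.0178 rad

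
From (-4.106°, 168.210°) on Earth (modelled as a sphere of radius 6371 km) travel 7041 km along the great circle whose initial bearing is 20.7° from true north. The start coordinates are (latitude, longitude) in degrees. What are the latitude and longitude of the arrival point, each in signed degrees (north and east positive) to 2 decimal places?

53.28°, -159.90°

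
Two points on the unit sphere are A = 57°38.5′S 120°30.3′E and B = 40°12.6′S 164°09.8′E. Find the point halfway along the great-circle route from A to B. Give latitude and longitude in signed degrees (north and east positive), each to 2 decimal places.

-50.96°, 146.36°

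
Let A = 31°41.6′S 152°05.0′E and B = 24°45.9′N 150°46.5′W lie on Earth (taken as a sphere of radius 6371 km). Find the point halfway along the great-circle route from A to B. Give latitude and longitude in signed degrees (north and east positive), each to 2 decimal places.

The central angle between A and B is δ = 1.3703 rad.
With f = 0.5, the slerp weights are sin((1−f)δ)/sin δ = 0.6457 and sin(fδ)/sin δ = 0.6457.
Weighted sum of the unit vectors: (0.6457)·(-0.7519,0.3984,-0.5254) + (0.6457)·(-0.7924,-0.4433,0.4189) = (-0.9972, -0.0290, -0.0688).
Converting back: φ = atan2(z, √(x²+y²)) = -3.94°, λ = atan2(y, x) = -178.33°.

-3.94°, -178.33°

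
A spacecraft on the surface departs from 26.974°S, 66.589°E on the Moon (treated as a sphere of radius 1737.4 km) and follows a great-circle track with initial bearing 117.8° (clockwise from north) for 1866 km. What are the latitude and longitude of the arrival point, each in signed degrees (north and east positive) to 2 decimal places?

Angular distance δ = d/R = 1866/1737.4 = 1.07402 rad; initial bearing θ = 2.0560 rad.
sin φ₂ = sin φ₁ cos δ + cos φ₁ sin δ cos θ = (-0.4536)(0.4766) + (0.8912)(0.8791)(-0.4664) = -0.5816, so φ₂ = -35.56°.
Δλ = atan2(sin θ sin δ cos φ₁, cos δ − sin φ₁ sin φ₂) = atan2(0.6931, 0.2128) = 72.931°.
λ₂ = 66.589° + 72.931° = 139.52°.

-35.56°, 139.52°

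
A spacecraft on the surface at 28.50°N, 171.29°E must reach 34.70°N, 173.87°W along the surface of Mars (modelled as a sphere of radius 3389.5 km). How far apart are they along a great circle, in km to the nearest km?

With latitudes φ₁ = 28.500°, φ₂ = 34.700° and longitude difference Δλ = 14.840°:
cos c = sin φ₁ sin φ₂ + cos φ₁ cos φ₂ cos Δλ = (0.4772)(0.5693) + (0.8788)(0.8221)(0.9666) = 0.97005,
so c = arccos(0.97005) = 0.24535 rad.
Distance = R·c = 3389.5 × 0.2454 ≈ 832 km.

832 km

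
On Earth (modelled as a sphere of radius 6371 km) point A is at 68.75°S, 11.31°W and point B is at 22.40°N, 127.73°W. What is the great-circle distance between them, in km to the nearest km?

In radians: φ₁ = -1.1999, φ₂ = 0.3910, Δλ = -116.420° = -2.0319 rad.
Haversine: a = sin²(Δφ/2) + cos φ₁ cos φ₂ sin²(Δλ/2) = 0.5100 + (0.3624)(0.9245)(0.7225) = 0.75213.
Central angle c = 2·arcsin(√a) = 2.09932 rad.
Distance = R·c = 6371 × 2.0993 ≈ 13375 km.

13375 km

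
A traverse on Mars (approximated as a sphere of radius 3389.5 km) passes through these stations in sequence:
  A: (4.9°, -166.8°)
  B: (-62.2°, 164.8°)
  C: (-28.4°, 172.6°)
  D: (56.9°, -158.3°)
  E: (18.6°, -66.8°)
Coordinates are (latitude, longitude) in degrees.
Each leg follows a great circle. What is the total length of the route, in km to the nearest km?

15902 km

Leg A→B: central angle 1.2311 rad, distance 4172.8 km.
Leg B→C: central angle 0.5967 rad, distance 2022.5 km.
Leg C→D: central angle 1.5495 rad, distance 5252.0 km.
Leg D→E: central angle 1.3143 rad, distance 4455.0 km.
Total: 4172.8 + 2022.5 + 5252.0 + 4455.0 ≈ 15902 km.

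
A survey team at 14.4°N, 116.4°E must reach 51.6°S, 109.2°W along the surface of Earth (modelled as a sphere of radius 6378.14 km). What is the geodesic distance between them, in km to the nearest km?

14250 km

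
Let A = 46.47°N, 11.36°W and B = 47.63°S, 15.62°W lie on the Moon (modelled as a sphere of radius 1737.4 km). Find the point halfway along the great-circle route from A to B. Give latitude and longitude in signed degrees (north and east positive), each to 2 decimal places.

The central angle between A and B is δ = 1.6436 rad.
With f = 0.5, the slerp weights are sin((1−f)δ)/sin δ = 0.7343 and sin(fδ)/sin δ = 0.7343.
Weighted sum of the unit vectors: (0.7343)·(0.6752,-0.1357,0.7250) + (0.7343)·(0.6490,-0.1815,-0.7388) = (0.9725, -0.2329, -0.0101).
Converting back: φ = atan2(z, √(x²+y²)) = -0.58°, λ = atan2(y, x) = -13.47°.

-0.58°, -13.47°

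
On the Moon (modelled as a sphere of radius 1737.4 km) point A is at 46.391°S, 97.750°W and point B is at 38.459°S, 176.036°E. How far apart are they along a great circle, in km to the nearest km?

In radians: φ₁ = -0.8097, φ₂ = -0.6712, Δλ = -86.214° = -1.5047 rad.
Haversine: a = sin²(Δφ/2) + cos φ₁ cos φ₂ sin²(Δλ/2) = 0.0048 + (0.6897)(0.7831)(0.4670) = 0.25700.
Central angle c = 2·arcsin(√a) = 1.06329 rad.
Distance = R·c = 1737.4 × 1.0633 ≈ 1847 km.

1847 km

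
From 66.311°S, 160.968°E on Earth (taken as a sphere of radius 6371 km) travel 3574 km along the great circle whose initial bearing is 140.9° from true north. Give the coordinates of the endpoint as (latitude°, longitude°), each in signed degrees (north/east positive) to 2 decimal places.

-70.27°, -102.59°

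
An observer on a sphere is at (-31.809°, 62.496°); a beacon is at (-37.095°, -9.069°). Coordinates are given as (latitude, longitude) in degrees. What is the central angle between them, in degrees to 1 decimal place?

In radians: φ₁ = -0.5552, φ₂ = -0.6474, Δλ = -71.565° = -1.2490 rad.
cos c = sin φ₁ sin φ₂ + cos φ₁ cos φ₂ cos Δλ = (-0.5271)(-0.6031) + (0.8498)(0.7976)(0.3162) = 0.53226,
so c = arccos(0.53226) = 1.00953 rad.
So the angular separation is 57.8°.

57.8°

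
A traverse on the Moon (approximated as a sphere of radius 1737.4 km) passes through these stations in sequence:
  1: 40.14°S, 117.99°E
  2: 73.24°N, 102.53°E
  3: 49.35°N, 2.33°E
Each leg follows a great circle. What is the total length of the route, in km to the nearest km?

Leg 1→2: central angle 1.9876 rad, distance 3453.2 km.
Leg 2→3: central angle 0.8049 rad, distance 1398.4 km.
Total: 3453.2 + 1398.4 ≈ 4852 km.

4852 km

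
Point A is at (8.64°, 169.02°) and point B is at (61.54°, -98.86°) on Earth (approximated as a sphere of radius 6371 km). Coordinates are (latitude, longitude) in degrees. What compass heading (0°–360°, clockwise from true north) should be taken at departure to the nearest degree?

With φ₁ = 0.1508, φ₂ = 1.0741, Δλ = 1.6078 rad, the forward-azimuth formula gives
θ = atan2( sin Δλ cos φ₂ , cos φ₁ sin φ₂ − sin φ₁ cos φ₂ cos Δλ ) = atan2(0.4762, 0.8718) = 28.64°.
So the initial bearing is 29°.

29°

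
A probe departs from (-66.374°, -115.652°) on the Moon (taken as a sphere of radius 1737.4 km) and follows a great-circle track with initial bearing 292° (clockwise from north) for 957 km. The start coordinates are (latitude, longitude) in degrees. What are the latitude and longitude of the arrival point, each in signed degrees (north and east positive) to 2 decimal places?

-44.60°, -158.61°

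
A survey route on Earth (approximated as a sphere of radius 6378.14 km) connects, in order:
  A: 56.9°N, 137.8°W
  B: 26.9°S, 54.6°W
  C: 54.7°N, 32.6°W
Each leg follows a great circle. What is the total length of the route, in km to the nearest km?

21430 km

Leg A→B: central angle 1.8979 rad, distance 12105.4 km.
Leg B→C: central angle 1.4620 rad, distance 9325.0 km.
Total: 12105.4 + 9325.0 ≈ 21430 km.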